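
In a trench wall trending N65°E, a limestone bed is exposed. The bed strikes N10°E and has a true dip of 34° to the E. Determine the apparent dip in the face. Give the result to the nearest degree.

29°

The strike is N10°E and the section trends N65°E; the acute angle between them is β = 55°.
tan α = tan 34° × sin 55° = 0.6745 × 0.8192 = 0.5525
apparent dip = arctan 0.5525 = 28.92°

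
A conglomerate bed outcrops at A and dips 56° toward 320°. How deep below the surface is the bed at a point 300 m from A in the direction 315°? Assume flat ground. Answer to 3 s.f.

443 m

The hole lies 5° from the dip direction, so the down-dip offset is 300 × cos 5° = 298.86 m.
Depth = down-dip offset × tan(dip) = 298.86 × tan 56° = 298.86 × 1.4826
Depth = 443.08 m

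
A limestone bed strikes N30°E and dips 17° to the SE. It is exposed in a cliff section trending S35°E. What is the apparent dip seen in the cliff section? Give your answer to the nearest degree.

The section lies 65° from the strike.
tan α = tan 17° × sin 65° = 0.3057 × 0.9063 = 0.2771
α = arctan(0.2771) = 15.49°

15°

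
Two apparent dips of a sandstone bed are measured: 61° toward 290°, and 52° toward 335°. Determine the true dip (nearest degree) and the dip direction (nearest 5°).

The two traces are lines in the plane: v₁ = (sin 290°·cos 61°, cos 290°·cos 61°, −sin 61°), v₂ = (sin 335°·cos 52°, cos 335°·cos 52°, −sin 52°).
n = v₁ × v₂ = (-0.357, 0.131, 0.211) (taken with n_z > 0).
Dip δ = arctan(|n_h|/n_z) = arctan(0.381/0.211) = 61.0°.
Dip direction = atan2(-0.357, 0.131) = 290° (azimuth of n's horizontal projection).

true dip 61°, dip direction 290°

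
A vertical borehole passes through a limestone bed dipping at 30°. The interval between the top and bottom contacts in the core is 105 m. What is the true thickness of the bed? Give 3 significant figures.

90.9 m

True thickness t = h · cos(dip) = 105 × cos 30°
t = 105 × 0.8660 = 90.933 m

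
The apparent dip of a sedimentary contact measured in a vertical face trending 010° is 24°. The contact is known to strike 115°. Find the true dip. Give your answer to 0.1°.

The section is 75° from the strike.
tan(true dip) = tan 24° / sin 75° = 0.4609
δ = arctan(0.4609) = 24.75°

24.7°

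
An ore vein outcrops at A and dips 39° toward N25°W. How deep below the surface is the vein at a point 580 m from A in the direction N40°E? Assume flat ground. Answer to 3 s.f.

The hole lies 65° from the dip direction, so the down-dip offset is 580 × cos 65° = 245.12 m.
Depth = down-dip offset × tan(dip) = 245.12 × tan 39° = 245.12 × 0.8098
Depth = 198.49 m

198 m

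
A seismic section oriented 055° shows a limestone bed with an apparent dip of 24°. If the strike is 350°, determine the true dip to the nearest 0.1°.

β = acute angle between strike 350° and section 055° = 65°.
tan δ = tan α / sin β = tan 24° / sin 65° = 0.4452 / 0.9063 = 0.4913
δ = arctan(0.4913) = 26.16°

26.2°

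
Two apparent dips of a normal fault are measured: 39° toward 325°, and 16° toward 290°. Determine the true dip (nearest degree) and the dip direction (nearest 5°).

true dip 46°, dip direction 005°

The two traces are lines in the plane: v₁ = (sin 325°·cos 39°, cos 325°·cos 39°, −sin 39°), v₂ = (sin 290°·cos 16°, cos 290°·cos 16°, −sin 16°).
The plane normal is n = v₁ × v₂ ∝ (0.031, 0.446, 0.428).
True dip = arccos(n_z / |n|) = arccos(0.6922) = 46.2°.
The horizontal component of n points toward azimuth atan2(n_x, n_y) = 4°, the dip direction.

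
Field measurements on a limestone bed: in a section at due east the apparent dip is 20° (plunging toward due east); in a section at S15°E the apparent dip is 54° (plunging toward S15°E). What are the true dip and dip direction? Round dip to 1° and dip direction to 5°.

Represent each trace as a vector plunging at its apparent dip toward its trend (east-north-up frame): v₁ = (0.940, 0.000, -0.342), v₂ = (0.152, -0.568, -0.809).
The plane normal is n = v₁ × v₂ ∝ (0.194, -0.708, 0.534).
True dip = arccos(n_z / |n|) = arccos(0.5878) = 54.0°.
Dip direction = atan2(0.194, -0.708) = 165° (azimuth of n's horizontal projection).

true dip 54°, dip direction 165°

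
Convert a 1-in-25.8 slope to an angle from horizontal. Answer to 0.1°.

2.2°

tan θ = 1/25.8 = 0.0388
θ = arctan(0.0388) = 2.22°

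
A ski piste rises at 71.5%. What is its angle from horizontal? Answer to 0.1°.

tan θ = 71.5/100 = 0.7150
θ = arctan(0.7150) = 35.56°

35.6°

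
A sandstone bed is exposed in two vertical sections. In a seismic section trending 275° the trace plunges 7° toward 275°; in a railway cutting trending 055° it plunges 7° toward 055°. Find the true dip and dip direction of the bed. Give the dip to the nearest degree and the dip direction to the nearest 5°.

true dip 20°, dip direction 345°

Represent each trace as a vector plunging at its apparent dip toward its trend (east-north-up frame): v₁ = (-0.989, 0.087, -0.122), v₂ = (0.813, 0.569, -0.122).
Cross product v₁ × v₂ gives the pole to the plane: n ∝ (-0.059, 0.220, 0.633).
Dip δ = arctan(|n_h|/n_z) = arctan(0.227/0.633) = 19.7°.
Dip direction = azimuth of (n_x, n_y) = atan2(-0.059, 0.220) = 345°.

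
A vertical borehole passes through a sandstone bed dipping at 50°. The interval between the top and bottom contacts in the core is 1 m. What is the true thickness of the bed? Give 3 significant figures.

True thickness t = h · cos(dip) = 1 × cos 50°
t = 1 × 0.6428 = 0.643 m

0.643 m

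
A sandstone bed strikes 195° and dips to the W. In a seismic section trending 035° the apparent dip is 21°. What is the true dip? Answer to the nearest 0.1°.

48.3°

β = acute angle between strike 195° and section 035° = 20°.
tan δ = tan α / sin β = tan 21° / sin 20° = 0.3839 / 0.3420 = 1.1223
δ = arctan(1.1223) = 48.30°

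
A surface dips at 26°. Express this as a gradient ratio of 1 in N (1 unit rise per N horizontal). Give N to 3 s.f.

1 in 2.05

1 : N means tan θ = 1/N, so N = 1/tan 26° = 1/0.4877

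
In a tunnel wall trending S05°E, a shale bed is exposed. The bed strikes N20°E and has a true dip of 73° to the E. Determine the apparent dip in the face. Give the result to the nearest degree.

54°

The section lies 25° from the strike.
tan α = tan 73° × sin 25° = 3.2709 × 0.4226 = 1.3823
apparent dip = arctan 1.3823 = 54.12°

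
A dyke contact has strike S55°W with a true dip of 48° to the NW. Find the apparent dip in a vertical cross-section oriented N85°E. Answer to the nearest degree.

29°

The section lies 30° from the strike.
tan(apparent dip) = tan 48° · sin 30° = 0.5553
α = arctan(0.5553) = 29.04°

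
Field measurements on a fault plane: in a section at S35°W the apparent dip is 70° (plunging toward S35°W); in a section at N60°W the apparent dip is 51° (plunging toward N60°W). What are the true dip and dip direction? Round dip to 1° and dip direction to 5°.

Each apparent-dip line lies in the plane. As unit vectors (x east, y north, z up), v₁ plunges 70°→S35°W and v₂ plunges 51°→N60°W.
n = v₁ × v₂ = (-0.513, -0.360, 0.214) (taken with n_z > 0).
tan δ = √(n_x²+n_y²)/n_z = 0.627/0.214, so δ = 71.1°.
The horizontal component of n points toward azimuth atan2(n_x, n_y) = 235°, the dip direction.

true dip 71°, dip direction 235°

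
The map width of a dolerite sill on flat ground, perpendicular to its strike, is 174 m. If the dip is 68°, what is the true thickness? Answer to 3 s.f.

True thickness t = w · sin(dip) = 174 × sin 68°
t = 174 × 0.9272 = 161.330 m

161 m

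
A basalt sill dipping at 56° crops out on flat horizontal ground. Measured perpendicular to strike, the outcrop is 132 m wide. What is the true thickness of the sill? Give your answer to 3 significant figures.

True thickness t = w · sin(dip) = 132 × sin 56°
t = 132 × 0.8290 = 109.433 m

109 m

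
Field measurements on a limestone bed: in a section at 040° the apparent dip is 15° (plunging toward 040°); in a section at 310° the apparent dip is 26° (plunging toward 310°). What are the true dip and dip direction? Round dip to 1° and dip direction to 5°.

Each apparent-dip line lies in the plane. As unit vectors (x east, y north, z up), v₁ plunges 15°→040° and v₂ plunges 26°→310°.
n = v₁ × v₂ = (-0.175, 0.450, 0.868) (taken with n_z > 0).
tan δ = √(n_x²+n_y²)/n_z = 0.483/0.868, so δ = 29.1°.
The horizontal component of n points toward azimuth atan2(n_x, n_y) = 339°, the dip direction.

true dip 29°, dip direction 340°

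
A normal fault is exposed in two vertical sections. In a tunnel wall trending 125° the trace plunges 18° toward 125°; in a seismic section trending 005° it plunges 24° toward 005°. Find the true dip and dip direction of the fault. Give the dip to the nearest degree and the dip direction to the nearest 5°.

true dip 38°, dip direction 060°

Represent each trace as a vector plunging at its apparent dip toward its trend (east-north-up frame): v₁ = (0.779, -0.546, -0.309), v₂ = (0.080, 0.910, -0.407).
Cross product v₁ × v₂ gives the pole to the plane: n ∝ (0.503, 0.292, 0.752).
True dip = arccos(n_z / |n|) = arccos(0.7911) = 37.7°.
Dip direction = azimuth of (n_x, n_y) = atan2(0.503, 0.292) = 60°.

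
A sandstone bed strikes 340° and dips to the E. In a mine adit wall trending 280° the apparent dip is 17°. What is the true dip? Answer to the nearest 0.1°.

β = acute angle between strike 340° and section 280° = 60°.
tan(true dip) = tan 17° / sin 60° = 0.3530
δ = arctan(0.3530) = 19.44°

19.4°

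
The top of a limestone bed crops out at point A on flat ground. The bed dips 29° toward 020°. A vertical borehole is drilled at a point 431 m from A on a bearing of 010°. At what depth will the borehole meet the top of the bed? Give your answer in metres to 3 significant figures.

The hole lies 10° from the dip direction, so the down-dip offset is 431 × cos 10° = 424.45 m.
Depth = down-dip offset × tan(dip) = 424.45 × tan 29° = 424.45 × 0.5543
Depth = 235.28 m

235 m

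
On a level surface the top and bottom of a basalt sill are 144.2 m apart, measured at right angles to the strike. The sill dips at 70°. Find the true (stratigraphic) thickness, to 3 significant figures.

True thickness t = w · sin(dip) = 144.2 × sin 70°
t = 144.2 × 0.9397 = 135.504 m

136 m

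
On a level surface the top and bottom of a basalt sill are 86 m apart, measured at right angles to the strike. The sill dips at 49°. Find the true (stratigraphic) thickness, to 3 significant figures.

True thickness t = w · sin(dip) = 86 × sin 49°
t = 86 × 0.7547 = 64.905 m

64.9 m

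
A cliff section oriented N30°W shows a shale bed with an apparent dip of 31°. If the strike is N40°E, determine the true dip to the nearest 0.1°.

32.6°

β = acute angle between strike N40°E and section N30°W = 70°.
tan(true dip) = tan 31° / sin 70° = 0.6394
δ = arctan(0.6394) = 32.60°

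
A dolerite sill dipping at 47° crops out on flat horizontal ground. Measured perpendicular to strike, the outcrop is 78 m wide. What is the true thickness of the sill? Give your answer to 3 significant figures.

57.0 m

True thickness t = w · sin(dip) = 78 × sin 47°
t = 78 × 0.7314 = 57.046 m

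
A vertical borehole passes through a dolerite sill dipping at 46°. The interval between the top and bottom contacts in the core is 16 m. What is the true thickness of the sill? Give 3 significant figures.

True thickness t = h · cos(dip) = 16 × cos 46°
t = 16 × 0.6947 = 11.115 m

11.1 m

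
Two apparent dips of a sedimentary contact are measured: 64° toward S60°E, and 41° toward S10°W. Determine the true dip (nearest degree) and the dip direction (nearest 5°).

true dip 64°, dip direction 125°

Represent each trace as a vector plunging at its apparent dip toward its trend (east-north-up frame): v₁ = (0.380, -0.219, -0.899), v₂ = (-0.131, -0.743, -0.656).
n = v₁ × v₂ = (0.524, -0.367, 0.311) (taken with n_z > 0).
Dip δ = arctan(|n_h|/n_z) = arctan(0.640/0.311) = 64.1°.
Dip direction = azimuth of (n_x, n_y) = atan2(0.524, -0.367) = 125°.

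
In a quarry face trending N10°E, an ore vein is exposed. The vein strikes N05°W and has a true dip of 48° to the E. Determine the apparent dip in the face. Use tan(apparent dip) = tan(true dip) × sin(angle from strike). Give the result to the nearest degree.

Angle between strike (N05°W) and section (N10°E): β = 15°.
tan α = tan 48° × sin 15° = 1.1106 × 0.2588 = 0.2874
α = arctan(0.2874) = 16.04°

16°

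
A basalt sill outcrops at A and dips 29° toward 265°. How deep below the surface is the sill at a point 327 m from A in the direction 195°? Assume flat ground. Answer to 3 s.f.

62.0 m

The hole lies 70° from the dip direction, so the down-dip offset is 327 × cos 70° = 111.84 m.
Depth = down-dip offset × tan(dip) = 111.84 × tan 29° = 111.84 × 0.5543
Depth = 61.99 m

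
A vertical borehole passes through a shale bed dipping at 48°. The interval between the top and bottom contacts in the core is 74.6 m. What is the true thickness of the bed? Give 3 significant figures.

True thickness t = h · cos(dip) = 74.6 × cos 48°
t = 74.6 × 0.6691 = 49.917 m

49.9 m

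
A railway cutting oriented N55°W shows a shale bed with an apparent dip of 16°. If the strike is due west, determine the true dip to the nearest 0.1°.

β = acute angle between strike due west and section N55°W = 35°.
tan(true dip) = tan 16° / sin 35° = 0.4999
true dip = arctan 0.4999 = 26.56°

26.6°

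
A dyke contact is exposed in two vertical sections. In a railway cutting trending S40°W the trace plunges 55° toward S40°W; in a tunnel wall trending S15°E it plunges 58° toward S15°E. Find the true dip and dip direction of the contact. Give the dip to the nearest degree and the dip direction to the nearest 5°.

true dip 60°, dip direction 185°

The two traces are lines in the plane: v₁ = (sin 220°·cos 55°, cos 220°·cos 55°, −sin 55°), v₂ = (sin 165°·cos 58°, cos 165°·cos 58°, −sin 58°).
n = v₁ × v₂ = (-0.047, -0.425, 0.249) (taken with n_z > 0).
Dip δ = arctan(|n_h|/n_z) = arctan(0.428/0.249) = 59.8°.
Dip direction = azimuth of (n_x, n_y) = atan2(-0.047, -0.425) = 186°.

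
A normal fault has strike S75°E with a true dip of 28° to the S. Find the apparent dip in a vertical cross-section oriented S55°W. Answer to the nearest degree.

The strike is S75°E and the section trends S55°W; the acute angle between them is β = 50°.
tan(apparent dip) = tan 28° · sin 50° = 0.4073
apparent dip = arctan 0.4073 = 22.16°

22°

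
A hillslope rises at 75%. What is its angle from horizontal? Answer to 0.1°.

36.9°

tan θ = 75/100 = 0.7500
θ = arctan(0.7500) = 36.87°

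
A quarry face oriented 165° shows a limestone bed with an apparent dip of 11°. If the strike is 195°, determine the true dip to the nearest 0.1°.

The section is 30° from the strike.
tan δ = tan α / sin β = tan 11° / sin 30° = 0.1944 / 0.5000 = 0.3888
δ = arctan(0.3888) = 21.24°

21.2°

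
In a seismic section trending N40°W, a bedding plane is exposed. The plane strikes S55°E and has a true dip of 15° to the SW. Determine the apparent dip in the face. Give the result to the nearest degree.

Angle between strike (S55°E) and section (N40°W): β = 15°.
tan α = tan 15° × sin 15° = 0.2679 × 0.2588 = 0.0694
α = arctan(0.0694) = 3.97°

4°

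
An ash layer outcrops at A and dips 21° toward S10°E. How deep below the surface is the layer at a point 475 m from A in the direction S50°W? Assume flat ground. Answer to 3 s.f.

The hole lies 60° from the dip direction, so the down-dip offset is 475 × cos 60° = 237.50 m.
Depth = down-dip offset × tan(dip) = 237.50 × tan 21° = 237.50 × 0.3839
Depth = 91.17 m

91.2 m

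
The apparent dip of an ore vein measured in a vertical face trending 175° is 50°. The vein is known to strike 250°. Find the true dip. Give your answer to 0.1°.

51.0°

The section is 75° from the strike.
tan(true dip) = tan 50° / sin 75° = 1.2338
δ = arctan(1.2338) = 50.97°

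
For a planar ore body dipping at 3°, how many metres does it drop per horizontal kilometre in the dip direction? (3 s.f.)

drop per km = 1000 × tan 3° = 1000 × 0.0524

52.4 m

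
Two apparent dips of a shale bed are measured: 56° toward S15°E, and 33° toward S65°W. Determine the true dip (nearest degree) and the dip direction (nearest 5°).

Represent each trace as a vector plunging at its apparent dip toward its trend (east-north-up frame): v₁ = (0.145, -0.540, -0.829), v₂ = (-0.760, -0.354, -0.545).
n = v₁ × v₂ = (-0.000, -0.709, 0.462) (taken with n_z > 0).
Dip δ = arctan(|n_h|/n_z) = arctan(0.709/0.462) = 56.9°.
Dip direction = atan2(-0.000, -0.709) = 180° (azimuth of n's horizontal projection).

true dip 57°, dip direction 180°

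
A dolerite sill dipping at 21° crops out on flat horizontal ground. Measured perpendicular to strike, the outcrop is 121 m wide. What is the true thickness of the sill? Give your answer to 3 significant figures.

43.4 m

True thickness t = w · sin(dip) = 121 × sin 21°
t = 121 × 0.3584 = 43.363 m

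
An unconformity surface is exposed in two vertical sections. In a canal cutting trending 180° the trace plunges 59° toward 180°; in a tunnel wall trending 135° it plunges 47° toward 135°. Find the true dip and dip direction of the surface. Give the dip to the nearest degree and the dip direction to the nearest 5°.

true dip 59°, dip direction 185°

Each apparent-dip line lies in the plane. As unit vectors (x east, y north, z up), v₁ plunges 59°→180° and v₂ plunges 47°→135°.
Cross product v₁ × v₂ gives the pole to the plane: n ∝ (-0.037, -0.413, 0.248).
True dip = arccos(n_z / |n|) = arccos(0.5136) = 59.1°.
Dip direction = atan2(-0.037, -0.413) = 185° (azimuth of n's horizontal projection).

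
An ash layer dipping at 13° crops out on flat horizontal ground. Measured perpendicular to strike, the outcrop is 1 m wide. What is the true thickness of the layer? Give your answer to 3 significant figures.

True thickness t = w · sin(dip) = 1 × sin 13°
t = 1 × 0.2250 = 0.225 m

0.225 m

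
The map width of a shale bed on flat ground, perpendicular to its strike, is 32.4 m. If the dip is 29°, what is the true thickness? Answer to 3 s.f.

True thickness t = w · sin(dip) = 32.4 × sin 29°
t = 32.4 × 0.4848 = 15.708 m

15.7 m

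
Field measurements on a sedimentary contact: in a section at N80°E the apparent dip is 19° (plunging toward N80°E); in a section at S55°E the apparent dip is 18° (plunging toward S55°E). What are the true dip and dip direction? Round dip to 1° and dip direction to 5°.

true dip 20°, dip direction 100°

Represent each trace as a vector plunging at its apparent dip toward its trend (east-north-up frame): v₁ = (0.931, 0.164, -0.326), v₂ = (0.779, -0.546, -0.309).
Cross product v₁ × v₂ gives the pole to the plane: n ∝ (0.228, -0.034, 0.636).
tan δ = √(n_x²+n_y²)/n_z = 0.231/0.636, so δ = 20.0°.
Dip direction = atan2(0.228, -0.034) = 98° (azimuth of n's horizontal projection).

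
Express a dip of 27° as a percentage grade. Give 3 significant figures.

grade % = 100 × tan 27° = 100 × 0.5095

51.0%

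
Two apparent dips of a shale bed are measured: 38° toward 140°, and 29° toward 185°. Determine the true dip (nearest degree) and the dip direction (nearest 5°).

true dip 38°, dip direction 140°

The two traces are lines in the plane: v₁ = (sin 140°·cos 38°, cos 140°·cos 38°, −sin 38°), v₂ = (sin 185°·cos 29°, cos 185°·cos 29°, −sin 29°).
Cross product v₁ × v₂ gives the pole to the plane: n ∝ (0.244, -0.292, 0.487).
Dip δ = arctan(|n_h|/n_z) = arctan(0.381/0.487) = 38.0°.
The horizontal component of n points toward azimuth atan2(n_x, n_y) = 140°, the dip direction.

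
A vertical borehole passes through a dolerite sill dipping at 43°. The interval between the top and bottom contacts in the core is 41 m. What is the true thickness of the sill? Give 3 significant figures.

True thickness t = h · cos(dip) = 41 × cos 43°
t = 41 × 0.7314 = 29.986 m

30.0 m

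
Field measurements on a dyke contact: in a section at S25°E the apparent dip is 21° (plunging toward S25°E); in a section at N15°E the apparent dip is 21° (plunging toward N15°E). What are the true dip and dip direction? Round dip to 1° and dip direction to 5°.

true dip 48°, dip direction 085°

The two traces are lines in the plane: v₁ = (sin 155°·cos 21°, cos 155°·cos 21°, −sin 21°), v₂ = (sin 15°·cos 21°, cos 15°·cos 21°, −sin 21°).
Cross product v₁ × v₂ gives the pole to the plane: n ∝ (0.626, 0.055, 0.560).
tan δ = √(n_x²+n_y²)/n_z = 0.629/0.560, so δ = 48.3°.
The horizontal component of n points toward azimuth atan2(n_x, n_y) = 85°, the dip direction.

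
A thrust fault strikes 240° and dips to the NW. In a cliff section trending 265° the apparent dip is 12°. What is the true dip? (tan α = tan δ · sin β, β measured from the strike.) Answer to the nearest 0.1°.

26.7°

β = acute angle between strike 240° and section 265° = 25°.
tan(true dip) = tan 12° / sin 25° = 0.5030
δ = arctan(0.5030) = 26.70°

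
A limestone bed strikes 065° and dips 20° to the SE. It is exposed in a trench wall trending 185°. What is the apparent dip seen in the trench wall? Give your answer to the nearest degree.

17°

The section lies 60° from the strike.
tan(apparent dip) = tan 20° · sin 60° = 0.3152
apparent dip = arctan 0.3152 = 17.50°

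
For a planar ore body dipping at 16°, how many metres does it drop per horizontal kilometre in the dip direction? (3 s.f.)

drop per km = 1000 × tan 16° = 1000 × 0.2867

287 m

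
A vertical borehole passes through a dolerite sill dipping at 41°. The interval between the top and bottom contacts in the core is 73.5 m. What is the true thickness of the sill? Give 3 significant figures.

True thickness t = h · cos(dip) = 73.5 × cos 41°
t = 73.5 × 0.7547 = 55.471 m

55.5 m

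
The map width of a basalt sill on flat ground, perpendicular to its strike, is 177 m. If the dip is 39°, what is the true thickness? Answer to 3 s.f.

True thickness t = w · sin(dip) = 177 × sin 39°
t = 177 × 0.6293 = 111.390 m

111 m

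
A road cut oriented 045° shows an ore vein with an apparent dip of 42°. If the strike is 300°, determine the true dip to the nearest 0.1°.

The section is 75° from the strike.
tan(true dip) = tan 42° / sin 75° = 0.9322
δ = arctan(0.9322) = 42.99°

43.0°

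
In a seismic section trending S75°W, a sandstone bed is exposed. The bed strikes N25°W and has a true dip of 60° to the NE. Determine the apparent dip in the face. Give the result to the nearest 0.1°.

59.6°

Angle between strike (N25°W) and section (S75°W): β = 80°.
tan(apparent dip) = tan 60° · sin 80° = 1.7057
apparent dip = arctan 1.7057 = 59.62°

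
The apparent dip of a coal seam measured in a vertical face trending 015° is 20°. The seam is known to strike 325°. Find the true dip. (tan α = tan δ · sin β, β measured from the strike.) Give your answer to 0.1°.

β = acute angle between strike 325° and section 015° = 50°.
tan δ = tan α / sin β = tan 20° / sin 50° = 0.3640 / 0.7660 = 0.4751
δ = arctan(0.4751) = 25.41°

25.4°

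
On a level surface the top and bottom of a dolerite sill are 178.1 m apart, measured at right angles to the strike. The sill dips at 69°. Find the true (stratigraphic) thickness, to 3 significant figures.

True thickness t = w · sin(dip) = 178.1 × sin 69°
t = 178.1 × 0.9336 = 166.271 m

166 m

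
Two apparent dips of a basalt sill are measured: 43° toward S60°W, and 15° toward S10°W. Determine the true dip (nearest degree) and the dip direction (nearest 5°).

true dip 46°, dip direction 265°

The two traces are lines in the plane: v₁ = (sin 240°·cos 43°, cos 240°·cos 43°, −sin 43°), v₂ = (sin 190°·cos 15°, cos 190°·cos 15°, −sin 15°).
Cross product v₁ × v₂ gives the pole to the plane: n ∝ (-0.554, -0.050, 0.541).
tan δ = √(n_x²+n_y²)/n_z = 0.556/0.541, so δ = 45.8°.
Dip direction = atan2(-0.554, -0.050) = 265° (azimuth of n's horizontal projection).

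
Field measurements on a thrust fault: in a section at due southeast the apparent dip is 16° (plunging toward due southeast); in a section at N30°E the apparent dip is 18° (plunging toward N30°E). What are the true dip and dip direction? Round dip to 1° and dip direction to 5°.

true dip 27°, dip direction 080°

Represent each trace as a vector plunging at its apparent dip toward its trend (east-north-up frame): v₁ = (0.680, -0.680, -0.276), v₂ = (0.476, 0.824, -0.309).
Cross product v₁ × v₂ gives the pole to the plane: n ∝ (0.437, 0.079, 0.883).
True dip = arccos(n_z / |n|) = arccos(0.8934) = 26.7°.
The horizontal component of n points toward azimuth atan2(n_x, n_y) = 80°, the dip direction.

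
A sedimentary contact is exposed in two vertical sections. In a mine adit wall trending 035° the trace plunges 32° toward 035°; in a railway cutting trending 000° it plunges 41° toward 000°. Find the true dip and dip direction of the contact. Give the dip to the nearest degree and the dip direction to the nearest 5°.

The two traces are lines in the plane: v₁ = (sin 35°·cos 32°, cos 35°·cos 32°, −sin 32°), v₂ = (sin 0°·cos 41°, cos 0°·cos 41°, −sin 41°).
n = v₁ × v₂ = (-0.056, 0.319, 0.367) (taken with n_z > 0).
Dip δ = arctan(|n_h|/n_z) = arctan(0.324/0.367) = 41.4°.
Dip direction = azimuth of (n_x, n_y) = atan2(-0.056, 0.319) = 350°.

true dip 41°, dip direction 350°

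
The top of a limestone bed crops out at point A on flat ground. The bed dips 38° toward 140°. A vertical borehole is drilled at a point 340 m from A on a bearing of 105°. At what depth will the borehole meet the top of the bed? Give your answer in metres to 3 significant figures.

218 m

The hole lies 35° from the dip direction, so the down-dip offset is 340 × cos 35° = 278.51 m.
Depth = down-dip offset × tan(dip) = 278.51 × tan 38° = 278.51 × 0.7813
Depth = 217.60 m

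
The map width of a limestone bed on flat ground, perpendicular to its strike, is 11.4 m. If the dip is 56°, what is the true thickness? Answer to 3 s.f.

9.45 m

True thickness t = w · sin(dip) = 11.4 × sin 56°
t = 11.4 × 0.8290 = 9.451 m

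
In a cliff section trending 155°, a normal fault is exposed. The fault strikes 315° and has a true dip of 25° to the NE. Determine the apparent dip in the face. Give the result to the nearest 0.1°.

Angle between strike (315°) and section (155°): β = 20°.
tan α = tan 25° × sin 20° = 0.4663 × 0.3420 = 0.1595
apparent dip = arctan 0.1595 = 9.06°

9.1°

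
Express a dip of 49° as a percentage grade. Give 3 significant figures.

115%

grade % = 100 × tan 49° = 100 × 1.1504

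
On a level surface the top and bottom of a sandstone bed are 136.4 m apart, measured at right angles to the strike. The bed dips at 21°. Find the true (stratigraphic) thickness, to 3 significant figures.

48.9 m

True thickness t = w · sin(dip) = 136.4 × sin 21°
t = 136.4 × 0.3584 = 48.881 m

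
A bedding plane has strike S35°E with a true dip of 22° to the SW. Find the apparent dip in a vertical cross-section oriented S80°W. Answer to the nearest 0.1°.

20.1°

The strike is S35°E and the section trends S80°W; the acute angle between them is β = 65°.
tan(apparent dip) = tan 22° · sin 65° = 0.3662
α = arctan(0.3662) = 20.11°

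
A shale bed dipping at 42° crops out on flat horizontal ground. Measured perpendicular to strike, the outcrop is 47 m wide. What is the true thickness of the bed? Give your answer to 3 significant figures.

31.4 m

True thickness t = w · sin(dip) = 47 × sin 42°
t = 47 × 0.6691 = 31.449 m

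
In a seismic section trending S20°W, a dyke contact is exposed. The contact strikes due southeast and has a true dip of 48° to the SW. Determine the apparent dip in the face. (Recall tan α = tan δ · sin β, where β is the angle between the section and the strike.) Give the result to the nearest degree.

The section lies 65° from the strike.
tan α = tan 48° × sin 65° = 1.1106 × 0.9063 = 1.0066
apparent dip = arctan 1.0066 = 45.19°

45°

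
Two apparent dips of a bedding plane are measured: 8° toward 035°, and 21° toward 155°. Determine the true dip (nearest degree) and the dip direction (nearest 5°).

The two traces are lines in the plane: v₁ = (sin 35°·cos 8°, cos 35°·cos 8°, −sin 8°), v₂ = (sin 155°·cos 21°, cos 155°·cos 21°, −sin 21°).
Cross product v₁ × v₂ gives the pole to the plane: n ∝ (0.408, -0.149, 0.801).
Dip δ = arctan(|n_h|/n_z) = arctan(0.435/0.801) = 28.5°.
Dip direction = azimuth of (n_x, n_y) = atan2(0.408, -0.149) = 110°.

true dip 28°, dip direction 110°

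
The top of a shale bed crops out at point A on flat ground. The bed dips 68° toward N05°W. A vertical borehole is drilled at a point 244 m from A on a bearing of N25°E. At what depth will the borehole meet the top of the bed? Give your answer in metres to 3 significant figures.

The hole lies 30° from the dip direction, so the down-dip offset is 244 × cos 30° = 211.31 m.
Depth = down-dip offset × tan(dip) = 211.31 × tan 68° = 211.31 × 2.4751
Depth = 523.01 m

523 m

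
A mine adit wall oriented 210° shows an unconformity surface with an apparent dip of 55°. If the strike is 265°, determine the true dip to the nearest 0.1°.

The section is 55° from the strike.
tan(true dip) = tan 55° / sin 55° = 1.7434
δ = arctan(1.7434) = 60.16°

60.2°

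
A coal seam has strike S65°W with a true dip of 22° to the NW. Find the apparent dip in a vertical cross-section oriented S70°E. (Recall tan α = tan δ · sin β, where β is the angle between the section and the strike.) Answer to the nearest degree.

16°

Angle between strike (S65°W) and section (S70°E): β = 45°.
tan(apparent dip) = tan 22° · sin 45° = 0.2857
apparent dip = arctan 0.2857 = 15.94°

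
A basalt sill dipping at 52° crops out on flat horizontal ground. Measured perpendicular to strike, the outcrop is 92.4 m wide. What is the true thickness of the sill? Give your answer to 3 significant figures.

True thickness t = w · sin(dip) = 92.4 × sin 52°
t = 92.4 × 0.7880 = 72.812 m

72.8 m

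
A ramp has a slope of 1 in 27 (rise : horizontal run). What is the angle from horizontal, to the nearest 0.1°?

tan θ = 1/27 = 0.0370
θ = arctan(0.0370) = 2.12°

2.1°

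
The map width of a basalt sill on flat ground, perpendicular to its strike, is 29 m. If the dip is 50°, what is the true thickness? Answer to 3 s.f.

True thickness t = w · sin(dip) = 29 × sin 50°
t = 29 × 0.7660 = 22.215 m

22.2 m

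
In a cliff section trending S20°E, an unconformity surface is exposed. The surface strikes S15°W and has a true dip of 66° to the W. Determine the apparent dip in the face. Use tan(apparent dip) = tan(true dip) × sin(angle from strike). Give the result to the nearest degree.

The strike is S15°W and the section trends S20°E; the acute angle between them is β = 35°.
tan(apparent dip) = tan 66° · sin 35° = 1.2883
α = arctan(1.2883) = 52.18°

52°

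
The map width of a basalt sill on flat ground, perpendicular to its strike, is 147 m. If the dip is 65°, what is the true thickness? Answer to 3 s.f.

True thickness t = w · sin(dip) = 147 × sin 65°
t = 147 × 0.9063 = 133.227 m

133 m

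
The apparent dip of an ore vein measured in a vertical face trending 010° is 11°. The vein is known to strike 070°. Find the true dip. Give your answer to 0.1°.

The section is 60° from the strike.
tan(true dip) = tan 11° / sin 60° = 0.2245
δ = arctan(0.2245) = 12.65°

12.7°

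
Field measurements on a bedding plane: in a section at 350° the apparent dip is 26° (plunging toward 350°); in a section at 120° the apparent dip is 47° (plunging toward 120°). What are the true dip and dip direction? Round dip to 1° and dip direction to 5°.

The two traces are lines in the plane: v₁ = (sin 350°·cos 26°, cos 350°·cos 26°, −sin 26°), v₂ = (sin 120°·cos 47°, cos 120°·cos 47°, −sin 47°).
n = v₁ × v₂ = (0.797, 0.373, 0.470) (taken with n_z > 0).
True dip = arccos(n_z / |n|) = arccos(0.4708) = 61.9°.
Dip direction = azimuth of (n_x, n_y) = atan2(0.797, 0.373) = 65°.

true dip 62°, dip direction 065°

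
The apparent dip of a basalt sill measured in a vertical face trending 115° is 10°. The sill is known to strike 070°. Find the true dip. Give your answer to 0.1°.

14.0°

The section is 45° from the strike.
tan δ = tan α / sin β = tan 10° / sin 45° = 0.1763 / 0.7071 = 0.2494
δ = arctan(0.2494) = 14.00°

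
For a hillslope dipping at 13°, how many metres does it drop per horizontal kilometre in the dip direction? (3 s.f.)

drop per km = 1000 × tan 13° = 1000 × 0.2309

231 m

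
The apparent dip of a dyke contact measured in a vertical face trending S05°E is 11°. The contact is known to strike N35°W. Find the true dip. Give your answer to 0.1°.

21.2°

The section is 30° from the strike.
tan δ = tan α / sin β = tan 11° / sin 30° = 0.1944 / 0.5000 = 0.3888
true dip = arctan 0.3888 = 21.24°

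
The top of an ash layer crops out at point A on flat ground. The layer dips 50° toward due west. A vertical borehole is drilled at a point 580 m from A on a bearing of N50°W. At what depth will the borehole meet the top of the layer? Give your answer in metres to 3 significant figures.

530 m

The hole lies 40° from the dip direction, so the down-dip offset is 580 × cos 40° = 444.31 m.
Depth = down-dip offset × tan(dip) = 444.31 × tan 50° = 444.31 × 1.1918
Depth = 529.50 m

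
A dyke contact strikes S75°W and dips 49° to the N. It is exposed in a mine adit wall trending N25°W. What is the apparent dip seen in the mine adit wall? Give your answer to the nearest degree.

49°

The strike is S75°W and the section trends N25°W; the acute angle between them is β = 80°.
tan(apparent dip) = tan 49° · sin 80° = 1.1329
α = arctan(1.1329) = 48.57°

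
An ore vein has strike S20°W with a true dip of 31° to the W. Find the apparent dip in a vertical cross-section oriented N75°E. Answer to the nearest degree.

26°

The strike is S20°W and the section trends N75°E; the acute angle between them is β = 55°.
tan α = tan 31° × sin 55° = 0.6009 × 0.8192 = 0.4922
apparent dip = arctan 0.4922 = 26.21°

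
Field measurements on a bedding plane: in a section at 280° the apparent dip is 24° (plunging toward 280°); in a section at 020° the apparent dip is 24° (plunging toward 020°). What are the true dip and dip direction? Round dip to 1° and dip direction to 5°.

true dip 35°, dip direction 330°

Represent each trace as a vector plunging at its apparent dip toward its trend (east-north-up frame): v₁ = (-0.900, 0.159, -0.407), v₂ = (0.312, 0.858, -0.407).
n = v₁ × v₂ = (-0.285, 0.493, 0.822) (taken with n_z > 0).
True dip = arccos(n_z / |n|) = arccos(0.8221) = 34.7°.
Dip direction = azimuth of (n_x, n_y) = atan2(-0.285, 0.493) = 330°.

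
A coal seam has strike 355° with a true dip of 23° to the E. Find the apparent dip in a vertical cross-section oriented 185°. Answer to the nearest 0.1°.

The strike is 355° and the section trends 185°; the acute angle between them is β = 10°.
tan α = tan 23° × sin 10° = 0.4245 × 0.1736 = 0.0737
α = arctan(0.0737) = 4.22°

4.2°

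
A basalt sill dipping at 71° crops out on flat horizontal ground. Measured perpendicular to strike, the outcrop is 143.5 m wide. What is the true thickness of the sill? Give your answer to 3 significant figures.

136 m

True thickness t = w · sin(dip) = 143.5 × sin 71°
t = 143.5 × 0.9455 = 135.682 m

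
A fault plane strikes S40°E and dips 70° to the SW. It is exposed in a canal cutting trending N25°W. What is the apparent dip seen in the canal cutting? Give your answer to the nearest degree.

35°

Angle between strike (S40°E) and section (N25°W): β = 15°.
tan(apparent dip) = tan 70° · sin 15° = 0.7111
apparent dip = arctan 0.7111 = 35.42°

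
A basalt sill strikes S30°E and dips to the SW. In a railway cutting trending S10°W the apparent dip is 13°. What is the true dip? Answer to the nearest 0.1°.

19.8°

The section is 40° from the strike.
tan(true dip) = tan 13° / sin 40° = 0.3592
true dip = arctan 0.3592 = 19.76°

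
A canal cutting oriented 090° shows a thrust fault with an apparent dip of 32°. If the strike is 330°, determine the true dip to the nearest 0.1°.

β = acute angle between strike 330° and section 090° = 60°.
tan δ = tan α / sin β = tan 32° / sin 60° = 0.6249 / 0.8660 = 0.7215
δ = arctan(0.7215) = 35.81°

35.8°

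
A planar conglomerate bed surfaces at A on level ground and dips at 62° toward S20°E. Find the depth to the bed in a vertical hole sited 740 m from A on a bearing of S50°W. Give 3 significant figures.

The hole lies 70° from the dip direction, so the down-dip offset is 740 × cos 70° = 253.09 m.
Depth = down-dip offset × tan(dip) = 253.09 × tan 62° = 253.09 × 1.8807
Depth = 476.00 m

476 m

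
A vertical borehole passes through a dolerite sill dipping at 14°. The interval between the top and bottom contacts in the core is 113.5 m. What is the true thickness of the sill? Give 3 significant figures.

110 m

True thickness t = h · cos(dip) = 113.5 × cos 14°
t = 113.5 × 0.9703 = 110.129 m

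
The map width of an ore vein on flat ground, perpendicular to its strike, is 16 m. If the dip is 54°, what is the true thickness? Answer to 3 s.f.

True thickness t = w · sin(dip) = 16 × sin 54°
t = 16 × 0.8090 = 12.944 m

12.9 m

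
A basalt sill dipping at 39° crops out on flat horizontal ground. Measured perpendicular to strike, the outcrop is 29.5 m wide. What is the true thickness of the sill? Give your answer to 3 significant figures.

True thickness t = w · sin(dip) = 29.5 × sin 39°
t = 29.5 × 0.6293 = 18.565 m

18.6 m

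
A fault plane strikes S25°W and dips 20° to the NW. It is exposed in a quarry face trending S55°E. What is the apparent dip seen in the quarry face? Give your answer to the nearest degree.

20°

Angle between strike (S25°W) and section (S55°E): β = 80°.
tan(apparent dip) = tan 20° · sin 80° = 0.3584
α = arctan(0.3584) = 19.72°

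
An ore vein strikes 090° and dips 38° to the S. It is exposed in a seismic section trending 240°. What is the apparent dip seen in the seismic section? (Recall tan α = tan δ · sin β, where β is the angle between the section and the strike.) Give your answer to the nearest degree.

21°

The section lies 30° from the strike.
tan α = tan 38° × sin 30° = 0.7813 × 0.5000 = 0.3906
α = arctan(0.3906) = 21.34°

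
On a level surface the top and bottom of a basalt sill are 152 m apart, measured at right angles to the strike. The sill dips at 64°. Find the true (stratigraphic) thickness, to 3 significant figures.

137 m

True thickness t = w · sin(dip) = 152 × sin 64°
t = 152 × 0.8988 = 136.617 m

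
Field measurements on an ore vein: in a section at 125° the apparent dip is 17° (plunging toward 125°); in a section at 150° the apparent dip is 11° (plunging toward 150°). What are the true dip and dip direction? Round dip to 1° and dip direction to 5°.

true dip 20°, dip direction 090°

The two traces are lines in the plane: v₁ = (sin 125°·cos 17°, cos 125°·cos 17°, −sin 17°), v₂ = (sin 150°·cos 11°, cos 150°·cos 11°, −sin 11°).
Cross product v₁ × v₂ gives the pole to the plane: n ∝ (0.144, -0.006, 0.397).
Dip δ = arctan(|n_h|/n_z) = arctan(0.144/0.397) = 20.0°.
Dip direction = atan2(0.144, -0.006) = 92° (azimuth of n's horizontal projection).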